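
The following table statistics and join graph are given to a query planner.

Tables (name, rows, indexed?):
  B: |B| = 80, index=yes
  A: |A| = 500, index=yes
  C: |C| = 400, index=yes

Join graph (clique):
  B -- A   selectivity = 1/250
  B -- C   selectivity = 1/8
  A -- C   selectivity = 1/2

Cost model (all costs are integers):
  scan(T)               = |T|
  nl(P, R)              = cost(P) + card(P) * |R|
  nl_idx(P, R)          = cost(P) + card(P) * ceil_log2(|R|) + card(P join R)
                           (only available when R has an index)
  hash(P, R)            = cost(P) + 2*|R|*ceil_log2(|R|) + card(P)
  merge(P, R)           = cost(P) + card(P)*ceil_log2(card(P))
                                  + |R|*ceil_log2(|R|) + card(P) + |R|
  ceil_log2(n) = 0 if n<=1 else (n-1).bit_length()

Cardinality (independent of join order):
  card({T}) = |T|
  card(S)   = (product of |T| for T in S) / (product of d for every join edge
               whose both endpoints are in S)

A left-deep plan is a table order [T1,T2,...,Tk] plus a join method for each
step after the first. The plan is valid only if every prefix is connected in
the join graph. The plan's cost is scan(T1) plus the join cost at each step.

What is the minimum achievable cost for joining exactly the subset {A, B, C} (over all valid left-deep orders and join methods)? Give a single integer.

6400

Selinger DP over subsets of {A,B,C}:
  {B}: scan cost=80, card=80
  {A}: scan cost=500, card=500
  {C}: scan cost=400, card=400
  {AB}: card=160; try (A,nl_idx)→960, (B,hash)→2120, (B,nl_idx)→4160, (A,merge)→5720, (B,merge)→6140, (A,hash)→9160 …(+2); best=960 via (A,nl_idx)
  {BC}: card=4000; try (B,hash)→1920, (C,merge)→4720, (C,nl_idx)→4800, (B,merge)→5040, (B,nl_idx)→7200, (C,hash)→7360 …(+2); best=1920 via (B,hash)
  {AC}: card=100000; try (C,hash)→8200, (A,merge)→9400, (C,merge)→9500, (A,hash)→9800, (A,nl_idx)→104000, (C,nl_idx)→105000 …(+2); best=8200 via (C,hash)
  {ABC}: card=4000; try (C,merge)→6400, (C,nl_idx)→6400, (C,hash)→8320, (A,hash)→14920, (A,nl_idx)→41920, (A,merge)→58920 …(+6); best=6400 via (C,merge)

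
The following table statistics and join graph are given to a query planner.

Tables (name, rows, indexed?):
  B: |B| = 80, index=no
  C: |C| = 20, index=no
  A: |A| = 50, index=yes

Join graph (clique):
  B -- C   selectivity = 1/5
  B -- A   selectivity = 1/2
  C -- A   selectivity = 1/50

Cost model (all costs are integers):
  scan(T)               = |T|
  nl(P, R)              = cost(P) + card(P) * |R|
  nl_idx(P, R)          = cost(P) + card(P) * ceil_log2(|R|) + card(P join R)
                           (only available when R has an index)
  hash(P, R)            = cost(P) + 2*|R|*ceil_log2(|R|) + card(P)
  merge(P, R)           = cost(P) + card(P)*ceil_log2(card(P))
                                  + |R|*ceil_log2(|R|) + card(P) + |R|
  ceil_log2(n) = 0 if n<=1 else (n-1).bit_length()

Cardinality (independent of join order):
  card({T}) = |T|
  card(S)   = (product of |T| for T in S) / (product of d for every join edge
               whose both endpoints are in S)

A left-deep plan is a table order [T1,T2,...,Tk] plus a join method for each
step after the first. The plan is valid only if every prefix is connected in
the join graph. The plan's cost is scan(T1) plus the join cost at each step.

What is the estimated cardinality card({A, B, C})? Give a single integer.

160

Tables in S: A(50), B(80), C(20)
Edges inside S: B-C(d=5), B-A(d=2), C-A(d=50)
numerator = 50 * 80 * 20 = 80000
denominator = 5 * 2 * 50 = 500
card(S) = 80000 / 500 = 160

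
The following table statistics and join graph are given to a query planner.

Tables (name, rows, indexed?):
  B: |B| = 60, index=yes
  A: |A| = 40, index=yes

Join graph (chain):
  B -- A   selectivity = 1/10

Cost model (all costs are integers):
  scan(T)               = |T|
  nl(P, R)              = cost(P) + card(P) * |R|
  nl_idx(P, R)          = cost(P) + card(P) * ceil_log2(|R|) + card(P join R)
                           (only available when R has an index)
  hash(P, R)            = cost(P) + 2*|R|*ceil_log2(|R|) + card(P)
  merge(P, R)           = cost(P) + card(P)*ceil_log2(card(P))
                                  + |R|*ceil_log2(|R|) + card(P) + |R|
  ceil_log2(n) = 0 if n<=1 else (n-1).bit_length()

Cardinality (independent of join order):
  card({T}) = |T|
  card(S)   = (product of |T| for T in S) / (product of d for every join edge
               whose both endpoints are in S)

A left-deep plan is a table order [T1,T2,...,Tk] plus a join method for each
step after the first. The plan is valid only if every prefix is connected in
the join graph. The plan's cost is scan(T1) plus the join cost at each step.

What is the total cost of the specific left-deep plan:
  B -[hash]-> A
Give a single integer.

step 1: scan B: cost=60, card=60
step 2: join A via hash
    card(P join A) = 60*40/(10) = 240
    cost = 60 + 2*40*6 + 60 = 600

600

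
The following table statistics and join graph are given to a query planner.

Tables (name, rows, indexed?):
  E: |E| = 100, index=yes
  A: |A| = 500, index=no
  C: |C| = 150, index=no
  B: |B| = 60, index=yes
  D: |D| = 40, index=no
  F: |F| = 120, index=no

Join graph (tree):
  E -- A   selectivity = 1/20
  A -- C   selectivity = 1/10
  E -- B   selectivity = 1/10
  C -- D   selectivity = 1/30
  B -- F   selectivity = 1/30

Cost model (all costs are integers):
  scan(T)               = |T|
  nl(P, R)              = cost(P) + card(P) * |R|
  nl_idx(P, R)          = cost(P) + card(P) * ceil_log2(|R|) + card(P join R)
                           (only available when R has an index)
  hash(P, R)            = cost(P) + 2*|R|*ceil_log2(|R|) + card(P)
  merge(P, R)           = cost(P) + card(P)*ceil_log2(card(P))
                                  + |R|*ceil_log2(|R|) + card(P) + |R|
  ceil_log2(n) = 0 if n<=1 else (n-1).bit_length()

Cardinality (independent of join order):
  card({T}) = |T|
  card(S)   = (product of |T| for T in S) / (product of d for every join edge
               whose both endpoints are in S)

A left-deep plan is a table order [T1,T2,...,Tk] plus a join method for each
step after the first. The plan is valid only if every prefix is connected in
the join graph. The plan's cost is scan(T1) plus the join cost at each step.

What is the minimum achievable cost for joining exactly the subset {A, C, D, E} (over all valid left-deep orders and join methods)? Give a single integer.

18980

Selinger DP over subsets of {A,C,D,E}:
  {E}: scan cost=100, card=100
  {A}: scan cost=500, card=500
  {C}: scan cost=150, card=150
  {D}: scan cost=40, card=40
  {AE}: card=2500; try (E,hash)→2400, (A,merge)→5900, (E,merge)→6300, (E,nl_idx)→6500, (A,hash)→9200, (A,nl)→50100 …(+1); best=2400 via (E,hash)
  {AC}: card=7500; try (C,hash)→3400, (A,merge)→6500, (C,merge)→6850, (A,hash)→9300, (A,nl)→75150, (C,nl)→75500; best=3400 via (C,hash)
  {CD}: card=200; try (D,hash)→780, (C,merge)→1670, (D,merge)→1780, (C,hash)→2480, (C,nl)→6040, (D,nl)→6150; best=780 via (D,hash)
  {ACE}: card=37500; try (C,hash)→7300, (E,hash)→12300, (C,merge)→36250, (E,nl_idx)→93400, (E,merge)→109200, (C,nl)→377400 …(+1); best=7300 via (C,hash)
  {ACD}: card=10000; try (A,merge)→7580, (A,hash)→9980, (D,hash)→11380, (A,nl)→100780, (D,merge)→108680, (D,nl)→303400; best=7580 via (A,merge)
  {ACDE}: card=50000; try (E,hash)→18980, (D,hash)→45280, (E,nl_idx)→127580, (E,merge)→158380, (D,merge)→645080, (E,nl)→1007580 …(+1); best=18980 via (E,hash)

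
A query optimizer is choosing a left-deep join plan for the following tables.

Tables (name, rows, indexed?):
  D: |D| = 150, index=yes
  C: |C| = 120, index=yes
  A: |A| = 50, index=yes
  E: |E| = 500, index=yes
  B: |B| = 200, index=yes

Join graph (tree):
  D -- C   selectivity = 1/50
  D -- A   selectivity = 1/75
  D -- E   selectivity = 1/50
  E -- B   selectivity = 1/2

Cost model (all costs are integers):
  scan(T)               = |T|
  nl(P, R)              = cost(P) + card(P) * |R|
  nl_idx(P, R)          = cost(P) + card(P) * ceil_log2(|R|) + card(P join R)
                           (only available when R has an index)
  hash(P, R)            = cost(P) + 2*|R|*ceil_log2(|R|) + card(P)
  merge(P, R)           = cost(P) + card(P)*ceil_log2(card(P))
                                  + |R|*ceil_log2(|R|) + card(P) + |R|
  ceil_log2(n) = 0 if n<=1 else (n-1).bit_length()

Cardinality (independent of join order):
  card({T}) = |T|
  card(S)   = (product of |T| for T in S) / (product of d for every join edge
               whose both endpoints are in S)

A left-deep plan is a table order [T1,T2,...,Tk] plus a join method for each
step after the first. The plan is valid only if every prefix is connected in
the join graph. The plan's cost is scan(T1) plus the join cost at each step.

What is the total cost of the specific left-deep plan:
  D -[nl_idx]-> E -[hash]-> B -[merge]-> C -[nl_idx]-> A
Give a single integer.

5258660

step 1: scan D: cost=150, card=150
step 2: join E via nl_idx
    card(P join E) = 150*500/(50) = 1500
    cost = 150 + 150*9 + 1500 = 3000
step 3: join B via hash
    card(P join B) = 1500*200/(2) = 150000
    cost = 3000 + 2*200*8 + 1500 = 7700
step 4: join C via merge
    card(P join C) = 150000*120/(50) = 360000
    cost = 7700 + 150000*18 + 120*7 + 150000 + 120 = 2858660
step 5: join A via nl_idx
    card(P join A) = 360000*50/(75) = 240000
    cost = 2858660 + 360000*6 + 240000 = 5258660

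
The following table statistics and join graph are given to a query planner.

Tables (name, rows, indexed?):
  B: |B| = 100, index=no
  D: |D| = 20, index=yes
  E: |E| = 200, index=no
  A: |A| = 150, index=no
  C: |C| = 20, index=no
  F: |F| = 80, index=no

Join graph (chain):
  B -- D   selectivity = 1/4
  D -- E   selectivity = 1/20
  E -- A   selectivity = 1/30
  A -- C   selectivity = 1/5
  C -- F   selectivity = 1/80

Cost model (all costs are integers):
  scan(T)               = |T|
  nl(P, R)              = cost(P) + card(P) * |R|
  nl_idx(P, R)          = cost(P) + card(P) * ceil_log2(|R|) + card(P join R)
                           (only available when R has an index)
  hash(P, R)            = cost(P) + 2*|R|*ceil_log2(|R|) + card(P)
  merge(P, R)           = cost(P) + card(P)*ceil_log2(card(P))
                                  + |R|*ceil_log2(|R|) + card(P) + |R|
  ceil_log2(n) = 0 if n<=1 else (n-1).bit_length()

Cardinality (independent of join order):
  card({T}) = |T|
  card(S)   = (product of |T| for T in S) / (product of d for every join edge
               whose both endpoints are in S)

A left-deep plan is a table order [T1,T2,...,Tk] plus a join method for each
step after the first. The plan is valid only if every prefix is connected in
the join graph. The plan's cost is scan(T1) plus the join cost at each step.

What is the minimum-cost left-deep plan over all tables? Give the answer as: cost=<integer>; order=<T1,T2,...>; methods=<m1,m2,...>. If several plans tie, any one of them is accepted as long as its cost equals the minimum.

cost=14920; order=E,D,A,C,F,B; methods=hash,hash,hash,hash,hash

Selinger DP (subsets sized 1..n):
  {B}: scan cost=100, card=100
  {D}: scan cost=20, card=20
  {E}: scan cost=200, card=200
  {A}: scan cost=150, card=150
  {C}: scan cost=20, card=20
  {F}: scan cost=80, card=80
  {BD}: card=500; try (D,hash)→400, (B,merge)→940, (D,merge)→1020, (D,nl_idx)→1100, (B,hash)→1440, (B,nl)→2020 …(+1); best=400 via (D,hash)
  {DE}: card=200; try (D,hash)→600, (D,nl_idx)→1400, (E,merge)→1940, (D,merge)→2120, (E,hash)→3240, (E,nl)→4020 …(+1); best=600 via (D,hash)
  {AE}: card=1000; try (A,hash)→2800, (E,merge)→3300, (A,merge)→3350, (E,hash)→3500, (E,nl)→30150, (A,nl)→30200; best=2800 via (A,hash)
  {AC}: card=600; try (C,hash)→500, (A,merge)→1490, (C,merge)→1620, (A,hash)→2440, (A,nl)→3020, (C,nl)→3150; best=500 via (C,hash)
  {CF}: card=20; try (C,hash)→360, (F,merge)→780, (C,merge)→840, (F,hash)→1160, (F,nl)→1620, (C,nl)→1680; best=360 via (C,hash)
  {BDE}: card=5000; try (B,hash)→2200, (B,merge)→3200, (E,hash)→4100, (E,merge)→7200, (B,nl)→20600, (E,nl)→100400; best=2200 via (B,hash)
  {ADE}: card=1000; try (A,hash)→3200, (A,merge)→3750, (D,hash)→4000, (D,nl_idx)→8800, (D,merge)→13920, (D,nl)→22800 …(+1); best=3200 via (A,hash)
  {ACE}: card=4000; try (C,hash)→4000, (E,hash)→4300, (E,merge)→8900, (C,merge)→13920, (C,nl)→22800, (E,nl)→120500; best=4000 via (C,hash)
  {ACF}: card=600; try (A,merge)→1830, (F,hash)→2220, (A,hash)→2780, (A,nl)→3360, (F,merge)→7740, (F,nl)→48500; best=1830 via (A,merge)
  {ABDE}: card=25000; try (B,hash)→5600, (A,hash)→9600, (B,merge)→15000, (A,merge)→73550, (B,nl)→103200, (A,nl)→752200; best=5600 via (B,hash)
  {ACDE}: card=4000; try (C,hash)→4400, (D,hash)→8200, (C,merge)→14320, (C,nl)→23200, (D,nl_idx)→28000, (D,merge)→56120 …(+1); best=4400 via (C,hash)
  {ACEF}: card=4000; try (E,hash)→5630, (F,hash)→9120, (E,merge)→10230, (F,merge)→56640, (E,nl)→121830, (F,nl)→324000; best=5630 via (E,hash)
  {ABCDE}: card=100000; try (B,hash)→9800, (C,hash)→30800, (B,merge)→57200, (B,nl)→404400, (C,merge)→405720, (C,nl)→505600; best=9800 via (B,hash)
  {ACDEF}: card=4000; try (F,hash)→9520, (D,hash)→9830, (D,nl_idx)→29630, (F,merge)→57040, (D,merge)→57750, (D,nl)→85630 …(+1); best=9520 via (F,hash)
  {ABCDEF}: card=100000; try (B,hash)→14920, (B,merge)→62320, (F,hash)→110920, (B,nl)→409520, (F,merge)→1810440, (F,nl)→8009800; best=14920 via (B,hash)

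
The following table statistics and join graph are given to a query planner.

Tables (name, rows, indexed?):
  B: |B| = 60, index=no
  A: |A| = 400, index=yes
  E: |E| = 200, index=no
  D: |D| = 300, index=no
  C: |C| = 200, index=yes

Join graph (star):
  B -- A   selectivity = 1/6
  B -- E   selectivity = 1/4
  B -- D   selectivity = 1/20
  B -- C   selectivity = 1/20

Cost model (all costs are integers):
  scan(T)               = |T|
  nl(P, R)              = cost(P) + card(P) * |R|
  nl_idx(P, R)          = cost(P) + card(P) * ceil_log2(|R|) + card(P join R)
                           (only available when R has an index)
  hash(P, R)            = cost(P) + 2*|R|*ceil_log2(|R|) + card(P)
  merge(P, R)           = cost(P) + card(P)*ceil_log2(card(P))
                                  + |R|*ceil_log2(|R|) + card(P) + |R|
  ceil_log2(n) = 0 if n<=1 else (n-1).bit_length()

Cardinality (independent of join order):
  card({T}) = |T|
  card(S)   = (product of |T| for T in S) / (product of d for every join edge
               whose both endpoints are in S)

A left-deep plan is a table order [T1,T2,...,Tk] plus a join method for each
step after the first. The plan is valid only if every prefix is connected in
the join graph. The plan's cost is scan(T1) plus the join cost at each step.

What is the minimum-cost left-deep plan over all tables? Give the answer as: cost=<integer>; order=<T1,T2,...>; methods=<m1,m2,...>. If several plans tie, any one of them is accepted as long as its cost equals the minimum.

Selinger DP (subsets sized 1..n):
  {B}: scan cost=60, card=60
  {A}: scan cost=400, card=400
  {E}: scan cost=200, card=200
  {D}: scan cost=300, card=300
  {C}: scan cost=200, card=200
  {AB}: card=4000; try (B,hash)→1520, (A,merge)→4480, (A,nl_idx)→4600, (B,merge)→4820, (A,hash)→7320, (A,nl)→24060 …(+1); best=1520 via (B,hash)
  {BE}: card=3000; try (B,hash)→1120, (E,merge)→2280, (B,merge)→2420, (E,hash)→3320, (E,nl)→12060, (B,nl)→12200; best=1120 via (B,hash)
  {BD}: card=900; try (B,hash)→1320, (D,merge)→3480, (B,merge)→3720, (D,hash)→5520, (D,nl)→18060, (B,nl)→18300; best=1320 via (B,hash)
  {BC}: card=600; try (B,hash)→1120, (C,nl_idx)→1140, (C,merge)→2280, (B,merge)→2420, (C,hash)→3320, (C,nl)→12060 …(+1); best=1120 via (B,hash)
  {ABE}: card=200000; try (E,hash)→8720, (A,hash)→11320, (A,merge)→44120, (E,merge)→55320, (A,nl_idx)→228120, (E,nl)→801520 …(+1); best=8720 via (E,hash)
  {ABD}: card=60000; try (A,hash)→9420, (D,hash)→10920, (A,merge)→15220, (D,merge)→56520, (A,nl_idx)→69420, (A,nl)→361320 …(+1); best=9420 via (A,hash)
  {ABC}: card=40000; try (C,hash)→8720, (A,hash)→8920, (A,merge)→11720, (A,nl_idx)→46520, (C,merge)→55320, (C,nl_idx)→73520 …(+2); best=8720 via (C,hash)
  {BDE}: card=45000; try (E,hash)→5420, (D,hash)→9520, (E,merge)→13020, (D,merge)→43120, (E,nl)→181320, (D,nl)→901120; best=5420 via (E,hash)
  {BCE}: card=30000; try (E,hash)→4920, (C,hash)→7320, (E,merge)→9520, (C,merge)→41920, (C,nl_idx)→55120, (E,nl)→121120 …(+1); best=4920 via (E,hash)
  {BCD}: card=9000; try (C,hash)→5420, (D,hash)→7120, (D,merge)→10720, (C,merge)→13020, (C,nl_idx)→17520, (D,nl)→181120 …(+1); best=5420 via (C,hash)
  {ABDE}: card=3000000; try (A,hash)→57620, (E,hash)→72620, (D,hash)→214120, (A,merge)→774420, (E,merge)→1031220, (A,nl_idx)→3410420 …(+4); best=57620 via (A,hash)
  {ABCE}: card=2000000; try (A,hash)→42120, (E,hash)→51920, (C,hash)→211920, (A,merge)→488920, (E,merge)→690520, (A,nl_idx)→2274920 …(+5); best=42120 via (A,hash)
  {ABCD}: card=600000; try (A,hash)→21620, (D,hash)→54120, (C,hash)→72620, (A,merge)→144420, (A,nl_idx)→686420, (D,merge)→691720 …(+5); best=21620 via (A,hash)
  {BCDE}: card=450000; try (E,hash)→17620, (D,hash)→40320, (C,hash)→53620, (E,merge)→142220, (D,merge)→487920, (C,merge)→772220 …(+4); best=17620 via (E,hash)
  {ABCDE}: card=30000000; try (A,hash)→474820, (E,hash)→624820, (D,hash)→2047520, (C,hash)→3060820, (A,merge)→9021620, (E,merge)→12623420 …(+8); best=474820 via (A,hash)

cost=474820; order=D,B,C,E,A; methods=hash,hash,hash,hash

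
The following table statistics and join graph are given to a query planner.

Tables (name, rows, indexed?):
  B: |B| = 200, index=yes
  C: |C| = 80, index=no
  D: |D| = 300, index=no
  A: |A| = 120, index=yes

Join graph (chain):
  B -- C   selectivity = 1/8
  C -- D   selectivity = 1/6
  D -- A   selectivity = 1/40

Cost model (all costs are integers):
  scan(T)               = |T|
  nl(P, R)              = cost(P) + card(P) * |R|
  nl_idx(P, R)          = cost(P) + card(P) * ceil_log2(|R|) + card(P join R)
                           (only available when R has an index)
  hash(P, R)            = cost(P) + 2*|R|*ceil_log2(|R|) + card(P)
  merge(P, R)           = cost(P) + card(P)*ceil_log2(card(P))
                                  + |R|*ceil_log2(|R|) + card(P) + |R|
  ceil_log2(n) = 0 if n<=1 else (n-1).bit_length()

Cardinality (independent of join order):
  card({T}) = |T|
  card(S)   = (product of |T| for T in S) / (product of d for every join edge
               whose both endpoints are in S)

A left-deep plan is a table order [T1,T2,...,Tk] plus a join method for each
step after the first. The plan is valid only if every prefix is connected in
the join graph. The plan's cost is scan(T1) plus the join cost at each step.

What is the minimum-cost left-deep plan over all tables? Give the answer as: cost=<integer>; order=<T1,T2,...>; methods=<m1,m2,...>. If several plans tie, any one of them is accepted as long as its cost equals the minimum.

cost=19500; order=D,A,C,B; methods=hash,hash,hash

Selinger DP (subsets sized 1..n):
  {B}: scan cost=200, card=200
  {C}: scan cost=80, card=80
  {D}: scan cost=300, card=300
  {A}: scan cost=120, card=120
  {BC}: card=2000; try (C,hash)→1520, (B,merge)→2520, (C,merge)→2640, (B,nl_idx)→2720, (B,hash)→3360, (B,nl)→16080 …(+1); best=1520 via (C,hash)
  {CD}: card=4000; try (C,hash)→1720, (D,merge)→3720, (C,merge)→3940, (D,hash)→5560, (D,nl)→24080, (C,nl)→24300; best=1720 via (C,hash)
  {AD}: card=900; try (A,hash)→2280, (A,nl_idx)→3300, (D,merge)→4080, (A,merge)→4260, (D,hash)→5640, (D,nl)→36120 …(+1); best=2280 via (A,hash)
  {BCD}: card=100000; try (D,hash)→8920, (B,hash)→8920, (D,merge)→28520, (B,merge)→55520, (B,nl_idx)→133720, (D,nl)→601520 …(+1); best=8920 via (D,hash)
  {ACD}: card=12000; try (C,hash)→4300, (A,hash)→7400, (C,merge)→12820, (A,nl_idx)→41720, (A,merge)→54680, (C,nl)→74280 …(+1); best=4300 via (C,hash)
  {ABCD}: card=300000; try (B,hash)→19500, (A,hash)→110600, (B,merge)→186100, (B,nl_idx)→400300, (A,nl_idx)→1008920, (A,merge)→1809880 …(+2); best=19500 via (B,hash)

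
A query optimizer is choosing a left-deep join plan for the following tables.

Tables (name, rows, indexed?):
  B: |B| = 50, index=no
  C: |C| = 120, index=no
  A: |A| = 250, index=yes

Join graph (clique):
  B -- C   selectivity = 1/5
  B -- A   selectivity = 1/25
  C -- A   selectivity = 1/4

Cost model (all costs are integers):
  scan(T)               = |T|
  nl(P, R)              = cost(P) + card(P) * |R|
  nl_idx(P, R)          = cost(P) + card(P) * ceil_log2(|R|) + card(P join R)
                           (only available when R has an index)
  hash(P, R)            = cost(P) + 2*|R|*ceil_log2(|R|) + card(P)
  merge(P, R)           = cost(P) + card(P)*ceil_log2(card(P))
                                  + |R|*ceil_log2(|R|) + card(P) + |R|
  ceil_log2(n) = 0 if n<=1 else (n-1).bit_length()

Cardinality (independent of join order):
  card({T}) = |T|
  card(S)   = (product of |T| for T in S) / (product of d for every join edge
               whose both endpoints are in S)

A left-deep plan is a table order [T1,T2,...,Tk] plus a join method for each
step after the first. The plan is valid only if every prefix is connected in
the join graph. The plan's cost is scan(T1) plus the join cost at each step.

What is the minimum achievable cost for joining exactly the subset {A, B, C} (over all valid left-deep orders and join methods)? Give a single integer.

3130

Selinger DP over subsets of {A,B,C}:
  {B}: scan cost=50, card=50
  {C}: scan cost=120, card=120
  {A}: scan cost=250, card=250
  {BC}: card=1200; try (B,hash)→840, (C,merge)→1360, (B,merge)→1430, (C,hash)→1780, (C,nl)→6050, (B,nl)→6120; best=840 via (B,hash)
  {AB}: card=500; try (A,nl_idx)→950, (B,hash)→1100, (A,merge)→2650, (B,merge)→2850, (A,hash)→4100, (A,nl)→12550 …(+1); best=950 via (A,nl_idx)
  {AC}: card=7500; try (C,hash)→2180, (A,merge)→3330, (C,merge)→3460, (A,hash)→4240, (A,nl_idx)→8580, (A,nl)→30120 …(+1); best=2180 via (C,hash)
  {ABC}: card=3000; try (C,hash)→3130, (A,hash)→6040, (C,merge)→6910, (B,hash)→10280, (A,nl_idx)→13440, (A,merge)→17490 …(+4); best=3130 via (C,hash)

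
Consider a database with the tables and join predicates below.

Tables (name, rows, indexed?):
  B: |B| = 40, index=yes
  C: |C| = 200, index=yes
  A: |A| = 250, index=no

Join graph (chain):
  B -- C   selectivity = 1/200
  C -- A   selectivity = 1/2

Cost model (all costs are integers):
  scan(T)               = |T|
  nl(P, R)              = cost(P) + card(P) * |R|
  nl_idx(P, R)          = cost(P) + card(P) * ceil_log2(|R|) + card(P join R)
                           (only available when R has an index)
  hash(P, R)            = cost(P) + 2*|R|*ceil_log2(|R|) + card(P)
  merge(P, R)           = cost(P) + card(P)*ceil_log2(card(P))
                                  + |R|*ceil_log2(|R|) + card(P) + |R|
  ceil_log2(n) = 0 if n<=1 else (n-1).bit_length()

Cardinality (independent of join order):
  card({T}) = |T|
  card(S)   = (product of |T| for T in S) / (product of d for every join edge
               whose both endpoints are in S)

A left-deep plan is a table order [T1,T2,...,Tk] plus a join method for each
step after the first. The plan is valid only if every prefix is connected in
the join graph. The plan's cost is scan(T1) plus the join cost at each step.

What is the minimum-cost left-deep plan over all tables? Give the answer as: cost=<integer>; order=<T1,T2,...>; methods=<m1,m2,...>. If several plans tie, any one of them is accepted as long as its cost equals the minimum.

Selinger DP (subsets sized 1..n):
  {B}: scan cost=40, card=40
  {C}: scan cost=200, card=200
  {A}: scan cost=250, card=250
  {BC}: card=40; try (C,nl_idx)→400, (B,hash)→880, (B,nl_idx)→1440, (C,merge)→2120, (B,merge)→2280, (C,hash)→3280 …(+2); best=400 via (C,nl_idx)
  {AC}: card=25000; try (C,hash)→3700, (A,merge)→4250, (C,merge)→4300, (A,hash)→4400, (C,nl_idx)→27250, (A,nl)→50200 …(+1); best=3700 via (C,hash)
  {ABC}: card=5000; try (A,merge)→2930, (A,hash)→4440, (A,nl)→10400, (B,hash)→29180, (B,nl_idx)→158700, (B,merge)→403980 …(+1); best=2930 via (A,merge)

cost=2930; order=B,C,A; methods=nl_idx,merge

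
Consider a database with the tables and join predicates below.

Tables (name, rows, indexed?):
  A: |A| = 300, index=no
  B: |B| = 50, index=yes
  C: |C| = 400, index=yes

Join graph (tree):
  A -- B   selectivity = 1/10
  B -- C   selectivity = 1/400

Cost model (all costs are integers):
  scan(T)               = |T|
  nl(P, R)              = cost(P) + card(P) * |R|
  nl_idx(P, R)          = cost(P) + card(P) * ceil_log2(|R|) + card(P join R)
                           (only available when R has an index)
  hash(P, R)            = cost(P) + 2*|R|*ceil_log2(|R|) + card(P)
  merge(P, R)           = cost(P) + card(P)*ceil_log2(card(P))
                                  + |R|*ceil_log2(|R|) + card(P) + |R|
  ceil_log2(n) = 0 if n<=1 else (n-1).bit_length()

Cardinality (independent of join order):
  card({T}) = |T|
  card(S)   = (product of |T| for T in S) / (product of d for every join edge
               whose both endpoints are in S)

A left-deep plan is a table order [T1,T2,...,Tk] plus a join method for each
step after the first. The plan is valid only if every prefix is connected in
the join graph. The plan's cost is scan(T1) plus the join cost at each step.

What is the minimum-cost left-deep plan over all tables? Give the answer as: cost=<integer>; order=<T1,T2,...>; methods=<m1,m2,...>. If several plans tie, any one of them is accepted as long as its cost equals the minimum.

Selinger DP (subsets sized 1..n):
  {A}: scan cost=300, card=300
  {B}: scan cost=50, card=50
  {C}: scan cost=400, card=400
  {AB}: card=1500; try (B,hash)→1200, (A,merge)→3400, (B,nl_idx)→3600, (B,merge)→3650, (A,hash)→5500, (A,nl)→15050 …(+1); best=1200 via (B,hash)
  {BC}: card=50; try (C,nl_idx)→550, (B,hash)→1400, (B,nl_idx)→2850, (C,merge)→4400, (B,merge)→4750, (C,hash)→7300 …(+2); best=550 via (C,nl_idx)
  {ABC}: card=1500; try (A,merge)→3900, (A,hash)→6000, (C,hash)→9900, (A,nl)→15550, (C,nl_idx)→16200, (C,merge)→23200 …(+1); best=3900 via (A,merge)

cost=3900; order=B,C,A; methods=nl_idx,merge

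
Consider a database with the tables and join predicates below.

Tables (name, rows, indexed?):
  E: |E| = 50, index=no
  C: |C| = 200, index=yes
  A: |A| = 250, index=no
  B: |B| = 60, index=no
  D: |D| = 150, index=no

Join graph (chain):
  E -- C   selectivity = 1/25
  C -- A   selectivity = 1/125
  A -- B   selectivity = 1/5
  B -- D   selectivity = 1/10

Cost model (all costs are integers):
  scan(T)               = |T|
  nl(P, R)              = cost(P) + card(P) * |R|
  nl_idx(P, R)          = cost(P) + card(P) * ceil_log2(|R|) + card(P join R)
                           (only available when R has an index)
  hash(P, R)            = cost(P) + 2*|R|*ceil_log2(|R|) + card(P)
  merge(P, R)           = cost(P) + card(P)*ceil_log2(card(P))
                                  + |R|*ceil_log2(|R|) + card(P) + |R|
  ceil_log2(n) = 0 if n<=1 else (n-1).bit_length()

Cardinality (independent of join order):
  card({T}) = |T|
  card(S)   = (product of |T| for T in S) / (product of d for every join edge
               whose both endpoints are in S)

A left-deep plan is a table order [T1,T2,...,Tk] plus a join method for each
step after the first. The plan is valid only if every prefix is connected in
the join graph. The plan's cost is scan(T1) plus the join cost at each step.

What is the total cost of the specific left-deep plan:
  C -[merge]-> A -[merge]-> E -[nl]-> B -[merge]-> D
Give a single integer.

201950

step 1: scan C: cost=200, card=200
step 2: join A via merge
    card(P join A) = 200*250/(125) = 400
    cost = 200 + 200*8 + 250*8 + 200 + 250 = 4250
step 3: join E via merge
    card(P join E) = 400*50/(25) = 800
    cost = 4250 + 400*9 + 50*6 + 400 + 50 = 8600
step 4: join B via nl
    card(P join B) = 800*60/(5) = 9600
    cost = 8600 + 800*60 = 56600
step 5: join D via merge
    card(P join D) = 9600*150/(10) = 144000
    cost = 56600 + 9600*14 + 150*8 + 9600 + 150 = 201950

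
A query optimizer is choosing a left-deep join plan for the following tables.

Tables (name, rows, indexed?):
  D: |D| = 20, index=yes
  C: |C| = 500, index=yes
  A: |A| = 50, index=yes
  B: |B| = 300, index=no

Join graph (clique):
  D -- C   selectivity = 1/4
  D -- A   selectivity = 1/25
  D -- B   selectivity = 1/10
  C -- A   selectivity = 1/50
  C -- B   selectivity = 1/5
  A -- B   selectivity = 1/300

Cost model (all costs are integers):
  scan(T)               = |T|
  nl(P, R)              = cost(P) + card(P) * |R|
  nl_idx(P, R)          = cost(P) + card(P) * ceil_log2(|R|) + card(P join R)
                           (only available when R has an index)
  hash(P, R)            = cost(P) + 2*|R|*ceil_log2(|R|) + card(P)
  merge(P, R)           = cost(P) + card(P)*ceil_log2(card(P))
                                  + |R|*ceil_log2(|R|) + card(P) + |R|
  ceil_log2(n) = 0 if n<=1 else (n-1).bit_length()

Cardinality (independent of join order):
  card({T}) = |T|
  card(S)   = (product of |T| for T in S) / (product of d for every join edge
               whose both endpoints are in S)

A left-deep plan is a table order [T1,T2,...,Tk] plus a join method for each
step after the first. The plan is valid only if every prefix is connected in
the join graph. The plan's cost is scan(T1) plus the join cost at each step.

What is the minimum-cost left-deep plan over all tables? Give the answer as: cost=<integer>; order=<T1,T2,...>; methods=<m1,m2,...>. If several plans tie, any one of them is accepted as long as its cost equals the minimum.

Selinger DP (subsets sized 1..n):
  {D}: scan cost=20, card=20
  {C}: scan cost=500, card=500
  {A}: scan cost=50, card=50
  {B}: scan cost=300, card=300
  {CD}: card=2500; try (D,hash)→1200, (C,nl_idx)→2700, (C,merge)→5140, (D,nl_idx)→5500, (D,merge)→5620, (C,hash)→9040 …(+2); best=1200 via (D,hash)
  {AD}: card=40; try (A,nl_idx)→180, (D,hash)→300, (D,nl_idx)→340, (A,merge)→490, (D,merge)→520, (A,hash)→640 …(+2); best=180 via (A,nl_idx)
  {BD}: card=600; try (D,hash)→800, (D,nl_idx)→2400, (B,merge)→3140, (D,merge)→3420, (B,hash)→5440, (B,nl)→6020 …(+1); best=800 via (D,hash)
  {AC}: card=500; try (C,nl_idx)→1000, (A,hash)→1600, (A,nl_idx)→4000, (C,merge)→5400, (A,merge)→5850, (C,hash)→9100 …(+2); best=1000 via (C,nl_idx)
  {BC}: card=30000; try (B,hash)→6400, (C,merge)→8300, (B,merge)→8500, (C,hash)→9600, (C,nl_idx)→33000, (C,nl)→150300 …(+1); best=6400 via (B,hash)
  {AB}: card=50; try (A,hash)→1200, (A,nl_idx)→2150, (B,merge)→3400, (A,merge)→3650, (B,hash)→5500, (B,nl)→15050 …(+1); best=1200 via (A,hash)
  {ACD}: card=100; try (C,nl_idx)→640, (D,hash)→1700, (D,nl_idx)→3600, (A,hash)→4300, (C,merge)→5460, (D,merge)→6120 …(+6); best=640 via (C,nl_idx)
  {BCD}: card=15000; try (B,hash)→9100, (C,hash)→10400, (C,merge)→12400, (C,nl_idx)→21200, (D,hash)→36600, (B,merge)→36700 …(+5); best=9100 via (B,hash)
  {ABD}: card=4; try (D,hash)→1450, (D,nl_idx)→1454, (D,merge)→1670, (A,hash)→2000, (D,nl)→2200, (B,merge)→3460 …(+5); best=1450 via (D,hash)
  {ABC}: card=100; try (C,nl_idx)→1750, (C,merge)→6550, (B,hash)→6900, (B,merge)→9000, (C,hash)→10250, (C,nl)→26200 …(+5); best=1750 via (C,nl_idx)
  {ABCD}: card=2; try (C,nl_idx)→1488, (D,hash)→2050, (D,nl_idx)→2252, (D,merge)→2670, (C,nl)→3450, (D,nl)→3750 …(+9); best=1488 via (C,nl_idx)

cost=1488; order=B,A,D,C; methods=hash,hash,nl_idx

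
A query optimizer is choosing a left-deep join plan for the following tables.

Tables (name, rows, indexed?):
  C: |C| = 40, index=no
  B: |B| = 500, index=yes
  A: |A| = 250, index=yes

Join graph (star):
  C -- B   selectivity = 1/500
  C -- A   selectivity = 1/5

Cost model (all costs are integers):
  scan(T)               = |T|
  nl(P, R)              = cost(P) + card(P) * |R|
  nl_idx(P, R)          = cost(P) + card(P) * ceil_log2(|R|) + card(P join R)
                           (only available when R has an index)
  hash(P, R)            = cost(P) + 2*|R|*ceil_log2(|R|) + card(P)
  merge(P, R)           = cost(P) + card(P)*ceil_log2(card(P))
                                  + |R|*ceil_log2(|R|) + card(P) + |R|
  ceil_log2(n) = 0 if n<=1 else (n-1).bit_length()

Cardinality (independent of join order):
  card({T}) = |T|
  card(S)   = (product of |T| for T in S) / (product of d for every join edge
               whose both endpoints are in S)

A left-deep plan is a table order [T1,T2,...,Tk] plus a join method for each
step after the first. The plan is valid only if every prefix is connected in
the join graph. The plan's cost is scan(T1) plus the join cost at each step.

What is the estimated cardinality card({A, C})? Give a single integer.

Tables in S: A(250), C(40)
Edges inside S: C-A(d=5)
numerator = 250 * 40 = 10000
denominator = 5 = 5
card(S) = 10000 / 5 = 2000

2000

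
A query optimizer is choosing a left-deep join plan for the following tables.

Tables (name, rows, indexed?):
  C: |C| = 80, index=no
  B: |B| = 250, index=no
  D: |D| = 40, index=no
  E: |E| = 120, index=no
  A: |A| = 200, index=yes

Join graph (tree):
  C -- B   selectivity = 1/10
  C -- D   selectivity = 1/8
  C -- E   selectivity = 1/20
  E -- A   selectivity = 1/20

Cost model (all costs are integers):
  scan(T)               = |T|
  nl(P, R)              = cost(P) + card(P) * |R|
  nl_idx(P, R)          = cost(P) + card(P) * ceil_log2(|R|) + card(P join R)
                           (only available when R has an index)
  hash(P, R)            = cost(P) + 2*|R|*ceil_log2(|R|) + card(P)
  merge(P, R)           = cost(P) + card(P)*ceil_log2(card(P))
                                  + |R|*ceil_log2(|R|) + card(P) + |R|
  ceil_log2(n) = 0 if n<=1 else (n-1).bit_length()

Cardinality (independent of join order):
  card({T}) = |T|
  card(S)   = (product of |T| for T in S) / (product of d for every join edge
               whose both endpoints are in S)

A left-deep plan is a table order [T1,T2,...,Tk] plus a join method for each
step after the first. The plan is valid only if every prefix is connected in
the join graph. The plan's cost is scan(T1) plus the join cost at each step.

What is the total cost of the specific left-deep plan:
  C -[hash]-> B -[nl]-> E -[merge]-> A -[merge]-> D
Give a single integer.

2586240

step 1: scan C: cost=80, card=80
step 2: join B via hash
    card(P join B) = 80*250/(10) = 2000
    cost = 80 + 2*250*8 + 80 = 4160
step 3: join E via nl
    card(P join E) = 2000*120/(20) = 12000
    cost = 4160 + 2000*120 = 244160
step 4: join A via merge
    card(P join A) = 12000*200/(20) = 120000
    cost = 244160 + 12000*14 + 200*8 + 12000 + 200 = 425960
step 5: join D via merge
    card(P join D) = 120000*40/(8) = 600000
    cost = 425960 + 120000*17 + 40*6 + 120000 + 40 = 2586240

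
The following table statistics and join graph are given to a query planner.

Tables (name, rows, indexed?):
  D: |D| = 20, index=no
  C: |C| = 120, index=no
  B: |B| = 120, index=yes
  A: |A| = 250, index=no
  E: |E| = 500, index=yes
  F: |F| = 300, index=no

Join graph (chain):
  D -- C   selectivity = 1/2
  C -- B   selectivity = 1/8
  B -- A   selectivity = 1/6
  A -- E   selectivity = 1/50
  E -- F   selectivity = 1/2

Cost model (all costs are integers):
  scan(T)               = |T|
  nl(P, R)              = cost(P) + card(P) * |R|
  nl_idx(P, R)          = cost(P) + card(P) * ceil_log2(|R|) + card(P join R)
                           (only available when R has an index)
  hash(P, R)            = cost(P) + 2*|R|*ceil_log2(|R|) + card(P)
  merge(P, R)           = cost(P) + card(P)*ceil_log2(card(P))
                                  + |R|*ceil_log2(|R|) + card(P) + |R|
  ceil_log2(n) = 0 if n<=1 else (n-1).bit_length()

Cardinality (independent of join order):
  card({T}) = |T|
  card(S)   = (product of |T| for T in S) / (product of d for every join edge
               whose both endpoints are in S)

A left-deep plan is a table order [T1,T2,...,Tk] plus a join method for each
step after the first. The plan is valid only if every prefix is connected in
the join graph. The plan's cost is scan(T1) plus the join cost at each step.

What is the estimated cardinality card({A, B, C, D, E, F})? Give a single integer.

1125000000

Tables in S: A(250), B(120), C(120), D(20), E(500), F(300)
Edges inside S: D-C(d=2), C-B(d=8), B-A(d=6), A-E(d=50), E-F(d=2)
numerator = 250 * 120 * 120 * 20 * 500 * 300 = 10800000000000
denominator = 2 * 8 * 6 * 50 * 2 = 9600
card(S) = 10800000000000 / 9600 = 1125000000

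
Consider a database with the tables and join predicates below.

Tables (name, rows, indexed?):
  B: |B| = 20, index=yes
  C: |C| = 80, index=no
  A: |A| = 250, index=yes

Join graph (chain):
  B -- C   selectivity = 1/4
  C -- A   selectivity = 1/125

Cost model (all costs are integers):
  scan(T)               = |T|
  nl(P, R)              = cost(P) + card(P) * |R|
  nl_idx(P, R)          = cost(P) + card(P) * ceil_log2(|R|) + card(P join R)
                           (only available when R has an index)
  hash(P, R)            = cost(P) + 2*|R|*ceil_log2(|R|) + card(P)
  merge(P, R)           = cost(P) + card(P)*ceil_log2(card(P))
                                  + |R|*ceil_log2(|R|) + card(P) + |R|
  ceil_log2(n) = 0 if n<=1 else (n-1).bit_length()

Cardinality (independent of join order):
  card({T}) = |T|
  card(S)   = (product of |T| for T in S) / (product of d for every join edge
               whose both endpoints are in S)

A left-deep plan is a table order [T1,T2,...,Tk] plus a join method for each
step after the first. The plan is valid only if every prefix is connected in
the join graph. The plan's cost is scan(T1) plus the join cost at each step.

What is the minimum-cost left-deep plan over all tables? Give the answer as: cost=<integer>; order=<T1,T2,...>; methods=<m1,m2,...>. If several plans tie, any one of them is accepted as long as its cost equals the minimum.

cost=1240; order=C,A,B; methods=nl_idx,hash

Selinger DP (subsets sized 1..n):
  {B}: scan cost=20, card=20
  {C}: scan cost=80, card=80
  {A}: scan cost=250, card=250
  {BC}: card=400; try (B,hash)→360, (C,merge)→780, (B,merge)→840, (B,nl_idx)→880, (C,hash)→1160, (C,nl)→1620 …(+1); best=360 via (B,hash)
  {AC}: card=160; try (A,nl_idx)→880, (C,hash)→1620, (A,merge)→2970, (C,merge)→3140, (A,hash)→4160, (A,nl)→20080 …(+1); best=880 via (A,nl_idx)
  {ABC}: card=800; try (B,hash)→1240, (B,merge)→2440, (B,nl_idx)→2480, (B,nl)→4080, (A,nl_idx)→4360, (A,hash)→4760 …(+2); best=1240 via (B,hash)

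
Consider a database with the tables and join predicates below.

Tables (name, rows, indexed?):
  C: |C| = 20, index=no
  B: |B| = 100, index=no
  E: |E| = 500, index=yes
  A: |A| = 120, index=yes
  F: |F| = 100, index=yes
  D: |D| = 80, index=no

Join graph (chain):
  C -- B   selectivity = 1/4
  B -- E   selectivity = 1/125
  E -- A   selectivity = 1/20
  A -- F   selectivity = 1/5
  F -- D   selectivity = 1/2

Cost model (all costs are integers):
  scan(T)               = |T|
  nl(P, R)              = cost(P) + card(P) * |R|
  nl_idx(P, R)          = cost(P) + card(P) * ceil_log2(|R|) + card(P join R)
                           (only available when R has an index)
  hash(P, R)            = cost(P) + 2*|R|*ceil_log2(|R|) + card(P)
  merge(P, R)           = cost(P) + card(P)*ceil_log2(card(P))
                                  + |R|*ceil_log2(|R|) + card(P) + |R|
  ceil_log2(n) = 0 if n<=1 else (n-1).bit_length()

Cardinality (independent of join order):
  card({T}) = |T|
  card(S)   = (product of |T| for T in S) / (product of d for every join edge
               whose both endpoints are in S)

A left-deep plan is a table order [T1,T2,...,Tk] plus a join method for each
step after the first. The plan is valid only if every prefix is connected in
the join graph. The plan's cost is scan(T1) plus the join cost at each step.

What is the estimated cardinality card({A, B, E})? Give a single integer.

2400

Tables in S: A(120), B(100), E(500)
Edges inside S: B-E(d=125), E-A(d=20)
numerator = 120 * 100 * 500 = 6000000
denominator = 125 * 20 = 2500
card(S) = 6000000 / 2500 = 2400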